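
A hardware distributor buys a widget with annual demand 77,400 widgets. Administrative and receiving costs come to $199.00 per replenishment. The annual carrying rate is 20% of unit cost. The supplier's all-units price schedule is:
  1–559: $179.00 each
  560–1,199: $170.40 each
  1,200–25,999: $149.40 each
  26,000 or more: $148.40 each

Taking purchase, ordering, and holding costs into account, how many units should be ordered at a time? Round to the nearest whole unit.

Holding cost per unit per year at price C is H = 0.20·C.
Evaluate total cost at each tier's feasible EOQ or, if the EOQ is below the tier, at the tier's minimum quantity.
Tier 1 ($179.00): EOQ = 927.6 exceeds tier's upper bound 559, so this tier is dominated.
EOQ at $170.40 = 950.7 (feasible in tier 2): TC = 77,400×$170.40 + (77,400/950.7)×199 + (950.7/2)×0.20×$170.40 = $13,221,361.25.
EOQ at $149.40 = 1015.4 < 1200, so use break Q=1200: TC = 77,400×$149.40 + (77,400/1200.0)×199 + (1200.0/2)×0.20×$149.40 = $11,594,323.50.
EOQ at $148.40 = 1018.8 < 26000, so use break Q=26000: TC = 77,400×$148.40 + (77,400/26000.0)×199 + (26000.0/2)×0.20×$148.40 = $11,872,592.41.
Lowest total cost is $11,594,323.50 at Q = 1200.0.

Q* ≈ 1,200 widgets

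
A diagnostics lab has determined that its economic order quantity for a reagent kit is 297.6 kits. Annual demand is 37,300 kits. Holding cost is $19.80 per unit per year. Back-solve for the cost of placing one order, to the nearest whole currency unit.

Squaring Q* = √(2DS/H) gives Q*² = 2DS/H.
From Q* = √(2DS/H): S = Q*²H / (2D) = 297.6² × 19.8 / (2 × 37,300) = 23.5067.

S ≈ $24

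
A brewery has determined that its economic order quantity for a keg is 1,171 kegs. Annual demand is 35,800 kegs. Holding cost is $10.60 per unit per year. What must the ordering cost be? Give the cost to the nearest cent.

The basic EOQ model gives Q* = √(2DS/H); rearrange for the unknown.
From Q* = √(2DS/H): S = Q*²H / (2D) = 1,171² × 10.6 / (2 × 35,800) = 203.0050.

S ≈ $203.00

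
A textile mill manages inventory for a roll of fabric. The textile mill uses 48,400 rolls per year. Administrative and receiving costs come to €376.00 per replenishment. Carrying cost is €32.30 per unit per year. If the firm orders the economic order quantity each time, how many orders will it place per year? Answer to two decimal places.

The optimal lot size = √(2DS/H) = √(2 × 48,400 × 376 / 32.3) ≈ 1061.53.
Orders per year = D / Q* = 48,400 / 1061.53 ≈ 45.595.

N ≈ 45.59 orders per year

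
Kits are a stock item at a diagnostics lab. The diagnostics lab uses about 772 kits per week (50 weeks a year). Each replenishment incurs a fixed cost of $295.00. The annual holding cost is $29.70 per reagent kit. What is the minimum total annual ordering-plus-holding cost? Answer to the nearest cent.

TC* ≈ $26,007.46

Annual demand D = 772 × 50 = 38,600.
Q* = √(2DS/H) = √(2 × 38,600 × 295 / 29.7) ≈ 875.67.
At Q*, ordering cost (D/Q*)S equals holding cost (Q*/2)H, each = √(DSH/2).
Minimum total = √(2DSH) = √(2 × 38,600 × 295 × 29.7) ≈ 26007.457.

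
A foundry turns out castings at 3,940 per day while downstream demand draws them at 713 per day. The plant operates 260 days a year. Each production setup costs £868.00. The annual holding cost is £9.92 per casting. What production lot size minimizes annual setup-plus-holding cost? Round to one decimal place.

Q* ≈ 6,293.6 castings

Annual demand D = 713 × 260 = 185,380.
Production build-up factor (1 − d/p) = 1 − 713/3,940 = 0.8190.
Q* = √(2DS / (H(1 − d/p))) = √(2 × 185,380 × 868 / (9.92 × 0.8190)).
= √(321,819,680 / 8.1248) ≈ 6293.599.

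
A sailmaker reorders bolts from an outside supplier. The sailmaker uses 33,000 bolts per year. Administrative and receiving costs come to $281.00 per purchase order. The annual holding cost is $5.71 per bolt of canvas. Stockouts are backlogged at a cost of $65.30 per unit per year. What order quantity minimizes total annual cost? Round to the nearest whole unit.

With planned backorders, Q* = √(2DS/H) · √((H+B)/B).
√(2DS/H) = √(2 × 33,000 × 281 / 5.71) = 1802.217.
√((H+B)/B) = √((5.71+65.3)/65.3) = 1.0428.
Q* ≈ 1879.361.

Q* ≈ 1,879 bolts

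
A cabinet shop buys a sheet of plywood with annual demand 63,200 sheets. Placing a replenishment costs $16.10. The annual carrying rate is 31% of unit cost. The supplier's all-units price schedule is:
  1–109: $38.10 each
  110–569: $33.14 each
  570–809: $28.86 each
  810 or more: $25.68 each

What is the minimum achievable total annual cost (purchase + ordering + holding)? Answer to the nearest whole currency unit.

Holding cost per unit per year at price C is H = 0.31·C.
Candidates are each tier's EOQ (if it falls in that tier) and each price-break quantity.
Tier 1 ($38.10): EOQ = 415.1 exceeds tier's upper bound 109, so this tier is dominated.
EOQ at $33.14 = 445.1 (feasible in tier 2): TC = 63,200×$33.14 + (63,200/445.1)×16.1 + (445.1/2)×0.31×$33.14 = $2,099,020.39.
EOQ at $28.86 = 476.9 < 570, so use break Q=570: TC = 63,200×$28.86 + (63,200/570.0)×16.1 + (570.0/2)×0.31×$28.86 = $1,828,286.90.
EOQ at $25.68 = 505.6 < 810, so use break Q=810: TC = 63,200×$25.68 + (63,200/810.0)×16.1 + (810.0/2)×0.31×$25.68 = $1,627,456.32.
Lowest total cost among the candidates is at Q = 810.0.

TC* ≈ $1,627,456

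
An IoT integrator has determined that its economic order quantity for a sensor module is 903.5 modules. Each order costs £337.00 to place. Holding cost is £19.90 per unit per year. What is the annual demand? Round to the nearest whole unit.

D ≈ 24,102 modules per year

Squaring Q* = √(2DS/H) gives Q*² = 2DS/H.
From Q* = √(2DS/H): D = Q*²H / (2S) = 903.5² × 19.9 / (2 × 337) = 24101.801.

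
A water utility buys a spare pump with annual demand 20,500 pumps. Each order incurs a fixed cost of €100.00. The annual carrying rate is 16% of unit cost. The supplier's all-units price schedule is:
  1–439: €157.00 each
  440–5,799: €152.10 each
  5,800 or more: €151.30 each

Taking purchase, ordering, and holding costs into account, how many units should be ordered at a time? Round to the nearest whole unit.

Q* ≈ 440 pumps

Holding cost per unit per year at price C is H = 0.16·C.
Candidates are each tier's EOQ (if it falls in that tier) and each price-break quantity.
EOQ at €157.00 = 404.0 (feasible in tier 1): TC = 20,500×€157.00 + (20,500/404.0)×100 + (404.0/2)×0.16×€157.00 = €3,228,648.50.
EOQ at €152.10 = 410.5 < 440, so use break Q=440: TC = 20,500×€152.10 + (20,500/440.0)×100 + (440.0/2)×0.16×€152.10 = €3,128,063.01.
EOQ at €151.30 = 411.5 < 5800, so use break Q=5800: TC = 20,500×€151.30 + (20,500/5800.0)×100 + (5800.0/2)×0.16×€151.30 = €3,172,206.65.
Lowest total cost is €3,128,063.01 at Q = 440.0.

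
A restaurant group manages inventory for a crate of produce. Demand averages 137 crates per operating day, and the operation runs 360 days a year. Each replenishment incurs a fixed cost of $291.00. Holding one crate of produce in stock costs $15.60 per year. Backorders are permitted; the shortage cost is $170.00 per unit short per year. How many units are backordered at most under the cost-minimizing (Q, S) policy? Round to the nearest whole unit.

S* ≈ 119 crates

Annual demand D = 137 × 360 = 49,320.
With planned backorders, Q* = √(2DS/H) · √((H+B)/B).
√(2DS/H) = √(2 × 49,320 × 291 / 15.6) = 1356.472.
√((H+B)/B) = √((15.6+170)/170) = 1.0449.
Q* ≈ 1417.344.
S* = Q* · H/(H+B) = 1417.344 × 15.6/185.6 ≈ 119.130.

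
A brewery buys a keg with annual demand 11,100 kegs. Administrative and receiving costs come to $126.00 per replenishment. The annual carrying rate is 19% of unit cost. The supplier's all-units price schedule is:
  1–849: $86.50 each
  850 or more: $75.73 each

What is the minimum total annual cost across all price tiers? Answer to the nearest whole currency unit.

Holding cost per unit per year at price C is H = 0.19·C.
Candidates are each tier's EOQ (if it falls in that tier) and each price-break quantity.
EOQ at $86.50 = 412.6 (feasible in tier 1): TC = 11,100×$86.50 + (11,100/412.6)×126 + (412.6/2)×0.19×$86.50 = $966,930.26.
EOQ at $75.73 = 440.9 < 850, so use break Q=850: TC = 11,100×$75.73 + (11,100/850.0)×126 + (850.0/2)×0.19×$75.73 = $848,363.61.
Lowest total cost among the candidates is at Q = 850.0.

TC* ≈ $848,364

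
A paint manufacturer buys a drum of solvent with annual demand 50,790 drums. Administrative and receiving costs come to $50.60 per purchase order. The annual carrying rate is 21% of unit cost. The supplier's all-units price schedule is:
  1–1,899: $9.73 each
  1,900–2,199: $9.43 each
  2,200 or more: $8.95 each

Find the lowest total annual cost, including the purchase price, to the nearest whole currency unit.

Holding cost per unit per year at price C is H = 0.21·C.
Evaluate total cost at each tier's feasible EOQ or, if the EOQ is below the tier, at the tier's minimum quantity.
EOQ at $9.73 = 1586.0 (feasible in tier 1): TC = 50,790×$9.73 + (50,790/1586.0)×50.6 + (1586.0/2)×0.21×$9.73 = $497,427.45.
EOQ at $9.43 = 1611.1 < 1900, so use break Q=1900: TC = 50,790×$9.43 + (50,790/1900.0)×50.6 + (1900.0/2)×0.21×$9.43 = $482,183.60.
EOQ at $8.95 = 1653.7 < 2200, so use break Q=2200: TC = 50,790×$8.95 + (50,790/2200.0)×50.6 + (2200.0/2)×0.21×$8.95 = $457,806.12.
Lowest total cost among the candidates is at Q = 2200.0.

TC* ≈ $457,806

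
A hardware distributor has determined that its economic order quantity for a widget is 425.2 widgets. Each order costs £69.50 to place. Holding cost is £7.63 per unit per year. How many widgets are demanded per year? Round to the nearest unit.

D ≈ 9,924 widgets per year

Squaring Q* = √(2DS/H) gives Q*² = 2DS/H.
From Q* = √(2DS/H): D = Q*²H / (2S) = 425.2² × 7.63 / (2 × 69.5) = 9924.217.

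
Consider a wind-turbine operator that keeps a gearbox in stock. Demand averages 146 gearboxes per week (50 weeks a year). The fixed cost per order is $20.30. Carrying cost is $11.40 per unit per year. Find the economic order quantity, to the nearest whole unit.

Q* ≈ 161 gearboxes

Annual demand D = 146 × 50 = 7,300.
EOQ = √(2DS / H) = √(2 × 7,300 × 20.3 / 11.4).
= √(296,380 / 11.4) = √25,998.2456 ≈ 161.240.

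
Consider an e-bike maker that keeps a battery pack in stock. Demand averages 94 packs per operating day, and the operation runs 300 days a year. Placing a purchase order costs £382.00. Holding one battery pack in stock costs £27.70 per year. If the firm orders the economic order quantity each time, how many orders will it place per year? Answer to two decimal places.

Annual demand D = 94 × 300 = 28,200.
The optimal lot size = √(2DS/H) = √(2 × 28,200 × 382 / 27.7) ≈ 881.92.
Orders per year = D / Q* = 28,200 / 881.92 ≈ 31.976.

N ≈ 31.98 orders per year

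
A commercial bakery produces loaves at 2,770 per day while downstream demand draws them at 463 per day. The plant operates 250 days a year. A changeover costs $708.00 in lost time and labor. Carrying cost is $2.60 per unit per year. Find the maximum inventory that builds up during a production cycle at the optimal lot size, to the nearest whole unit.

Annual demand D = 463 × 250 = 115,750.
Production build-up factor (1 − d/p) = 1 − 463/2,770 = 0.8329.
Q* = √(2DS / (H(1 − d/p))) = √(2 × 115,750 × 708 / (2.6 × 0.8329)).
= √(163,902,000 / 2.1654) ≈ 8700.046.
Maximum inventory = Q*(1 − d/p) = 8700.046 × 0.8329 ≈ 7245.850.

I_max ≈ 7,246 loaves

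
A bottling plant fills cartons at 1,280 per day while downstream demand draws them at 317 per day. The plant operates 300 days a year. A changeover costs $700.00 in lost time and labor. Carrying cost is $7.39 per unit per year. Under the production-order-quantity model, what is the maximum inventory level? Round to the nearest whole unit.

Annual demand D = 317 × 300 = 95,100.
Production build-up factor (1 − d/p) = 1 − 317/1,280 = 0.7523.
Q* = √(2DS / (H(1 − d/p))) = √(2 × 95,100 × 700 / (7.39 × 0.7523)).
= √(133,140,000 / 5.5598) ≈ 4893.549.
Maximum inventory = Q*(1 − d/p) = 4893.549 × 0.7523 ≈ 3681.631.

I_max ≈ 3,682 cartons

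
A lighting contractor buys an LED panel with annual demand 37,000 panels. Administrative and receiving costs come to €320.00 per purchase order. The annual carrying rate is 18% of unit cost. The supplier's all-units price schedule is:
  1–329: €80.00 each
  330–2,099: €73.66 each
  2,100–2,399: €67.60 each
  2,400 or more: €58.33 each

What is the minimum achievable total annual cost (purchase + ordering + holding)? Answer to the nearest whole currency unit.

TC* ≈ €2,175,743

Holding cost per unit per year at price C is H = 0.18·C.
Evaluate total cost at each tier's feasible EOQ or, if the EOQ is below the tier, at the tier's minimum quantity.
Tier 1 (€80.00): EOQ = 1282.4 exceeds tier's upper bound 329, so this tier is dominated.
EOQ at €73.66 = 1336.4 (feasible in tier 2): TC = 37,000×€73.66 + (37,000/1336.4)×320 + (1336.4/2)×0.18×€73.66 = €2,743,139.15.
EOQ at €67.60 = 1395.0 < 2100, so use break Q=2100: TC = 37,000×€67.60 + (37,000/2100.0)×320 + (2100.0/2)×0.18×€67.60 = €2,519,614.50.
EOQ at €58.33 = 1501.8 < 2400, so use break Q=2400: TC = 37,000×€58.33 + (37,000/2400.0)×320 + (2400.0/2)×0.18×€58.33 = €2,175,742.61.
Lowest total cost among the candidates is at Q = 2400.0.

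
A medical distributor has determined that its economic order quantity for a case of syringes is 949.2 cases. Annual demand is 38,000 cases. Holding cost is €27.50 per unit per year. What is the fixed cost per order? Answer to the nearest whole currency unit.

S ≈ €326

Squaring Q* = √(2DS/H) gives Q*² = 2DS/H.
From Q* = √(2DS/H): S = Q*²H / (2D) = 949.2² × 27.5 / (2 × 38,000) = 326.0127.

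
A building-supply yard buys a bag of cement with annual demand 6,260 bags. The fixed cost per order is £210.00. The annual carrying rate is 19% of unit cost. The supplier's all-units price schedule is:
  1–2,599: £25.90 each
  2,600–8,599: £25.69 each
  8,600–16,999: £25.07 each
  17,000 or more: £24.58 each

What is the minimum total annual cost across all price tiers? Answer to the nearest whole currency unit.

Holding cost per unit per year at price C is H = 0.19·C.
For each price level, check whether its EOQ is feasible; otherwise the best quantity at that price is the breakpoint.
EOQ at £25.90 = 730.9 (feasible in tier 1): TC = 6,260×£25.90 + (6,260/730.9)×210 + (730.9/2)×0.19×£25.90 = £165,730.98.
EOQ at £25.69 = 733.9 < 2600, so use break Q=2600: TC = 6,260×£25.69 + (6,260/2600.0)×210 + (2600.0/2)×0.19×£25.69 = £167,670.45.
EOQ at £25.07 = 742.9 < 8600, so use break Q=8600: TC = 6,260×£25.07 + (6,260/8600.0)×210 + (8600.0/2)×0.19×£25.07 = £177,573.25.
EOQ at £24.58 = 750.3 < 17000, so use break Q=17000: TC = 6,260×£24.58 + (6,260/17000.0)×210 + (17000.0/2)×0.19×£24.58 = £193,644.83.
Lowest total cost among the candidates is at Q = 730.9.

TC* ≈ £165,731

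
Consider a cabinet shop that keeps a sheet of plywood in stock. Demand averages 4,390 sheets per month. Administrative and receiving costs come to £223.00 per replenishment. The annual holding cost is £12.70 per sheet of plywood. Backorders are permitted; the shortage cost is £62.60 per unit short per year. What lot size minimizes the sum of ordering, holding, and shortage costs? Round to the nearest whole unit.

Annual demand D = 4,390 × 12 = 52,680.
With planned backorders, Q* = √(2DS/H) · √((H+B)/B).
√(2DS/H) = √(2 × 52,680 × 223 / 12.7) = 1360.155.
√((H+B)/B) = √((12.7+62.6)/62.6) = 1.0968.
Q* ≈ 1491.759.

Q* ≈ 1,492 sheets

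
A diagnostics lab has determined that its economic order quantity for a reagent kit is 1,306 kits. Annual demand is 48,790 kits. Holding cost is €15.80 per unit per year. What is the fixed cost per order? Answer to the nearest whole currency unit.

The basic EOQ model gives Q* = √(2DS/H); rearrange for the unknown.
From Q* = √(2DS/H): S = Q*²H / (2D) = 1,306² × 15.8 / (2 × 48,790) = 276.1739.

S ≈ €276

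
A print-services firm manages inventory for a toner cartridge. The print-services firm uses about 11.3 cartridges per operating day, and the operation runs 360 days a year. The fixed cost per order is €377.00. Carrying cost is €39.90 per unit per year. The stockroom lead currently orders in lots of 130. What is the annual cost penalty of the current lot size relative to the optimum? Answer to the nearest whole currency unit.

Annual demand D = 11.3 × 360 = 4,068.
EOQ = √(2DS/H) = √(2 × 4,068 × 377 / 39.9) ≈ 277.26.
Cost at Q* = (D/Q*)S + (Q*/2)H = √(2DSH) ≈ €11,062.74.
Cost at Q = 130: (4,068/130)×377 + (130/2)×39.9 = €11,797.20 + €2,593.50 = €14,390.70.
Excess = €14,390.70 − €11,062.74 = €3,327.96.

Extra cost ≈ €3,328 per year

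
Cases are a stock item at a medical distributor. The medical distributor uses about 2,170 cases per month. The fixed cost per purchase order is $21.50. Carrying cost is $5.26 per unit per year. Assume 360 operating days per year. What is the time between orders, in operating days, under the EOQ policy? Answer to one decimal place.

T ≈ 6.4 days

Annual demand D = 2,170 × 12 = 26,040.
Q* = √(2DS/H) = √(2 × 26,040 × 21.5 / 5.26) ≈ 461.38.
Cycle time = Q*/D × 360 = 461.38 / 26,040 × 360 ≈ 6.379 days.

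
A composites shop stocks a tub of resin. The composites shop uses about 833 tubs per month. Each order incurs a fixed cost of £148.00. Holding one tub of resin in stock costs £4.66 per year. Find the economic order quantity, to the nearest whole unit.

Q* ≈ 797 tubs

Annual demand D = 833 × 12 = 9,996.
EOQ = √(2DS / H) = √(2 × 9,996 × 148 / 4.66).
= √(2,958,816 / 4.66) = √634,939.0558 ≈ 796.831.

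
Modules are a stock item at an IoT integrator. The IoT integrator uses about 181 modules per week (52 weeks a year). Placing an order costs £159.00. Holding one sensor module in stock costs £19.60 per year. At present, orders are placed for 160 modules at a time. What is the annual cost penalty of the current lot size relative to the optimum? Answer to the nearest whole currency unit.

Annual demand D = 181 × 52 = 9,412.
EOQ = √(2DS/H) = √(2 × 9,412 × 159 / 19.6) ≈ 390.77.
Cost at Q* = (D/Q*)S + (Q*/2)H = √(2DSH) ≈ £7,659.18.
Cost at Q = 160: (9,412/160)×159 + (160/2)×19.6 = £9,353.18 + £1,568.00 = £10,921.18.
Excess = £10,921.18 − £7,659.18 = £3,261.99.

Extra cost ≈ £3,262 per year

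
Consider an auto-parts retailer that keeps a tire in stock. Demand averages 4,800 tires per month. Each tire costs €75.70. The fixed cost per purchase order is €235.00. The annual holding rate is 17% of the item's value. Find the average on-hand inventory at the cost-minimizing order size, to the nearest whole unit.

Average inventory ≈ 725 tires

Annual demand D = 4,800 × 12 = 57,600.
Holding cost H = 0.17 × €75.70 = €12.8690 per unit per year.
Q* = √(2DS/H) = √(2 × 57,600 × 235 / 12.869) ≈ 1450.40.
Average inventory = Q*/2 ≈ 1450.40 / 2 = 725.200.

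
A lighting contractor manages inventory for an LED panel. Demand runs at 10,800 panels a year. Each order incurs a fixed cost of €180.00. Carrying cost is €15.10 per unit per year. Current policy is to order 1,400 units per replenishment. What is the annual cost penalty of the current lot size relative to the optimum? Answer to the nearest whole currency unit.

EOQ = √(2DS/H) = √(2 × 10,800 × 180 / 15.1) ≈ 507.43.
Cost at Q* = (D/Q*)S + (Q*/2)H = √(2DSH) ≈ €7,662.17.
Cost at Q = 1,400: (10,800/1,400)×180 + (1,400/2)×15.1 = €1,388.57 + €10,570.00 = €11,958.57.
Excess = €11,958.57 − €7,662.17 = €4,296.40.

Extra cost ≈ €4,296 per year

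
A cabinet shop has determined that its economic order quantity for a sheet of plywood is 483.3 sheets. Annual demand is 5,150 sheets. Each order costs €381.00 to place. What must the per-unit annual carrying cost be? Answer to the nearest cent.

H ≈ €16.80

Squaring Q* = √(2DS/H) gives Q*² = 2DS/H.
From Q* = √(2DS/H): H = 2DS / Q*² = 2 × 5,150 × 381 / 483.3² = 16.8007.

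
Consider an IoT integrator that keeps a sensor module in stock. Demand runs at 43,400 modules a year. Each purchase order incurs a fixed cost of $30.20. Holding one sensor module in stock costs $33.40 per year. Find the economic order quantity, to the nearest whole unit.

EOQ = √(2DS / H) = √(2 × 43,400 × 30.2 / 33.4).
= √(2,621,360 / 33.4) = √78,483.8323 ≈ 280.150.

Q* ≈ 280 modules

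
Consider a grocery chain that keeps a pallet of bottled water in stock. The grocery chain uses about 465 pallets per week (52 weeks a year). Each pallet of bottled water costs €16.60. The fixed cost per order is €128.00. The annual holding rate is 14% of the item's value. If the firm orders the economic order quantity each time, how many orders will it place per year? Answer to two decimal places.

N ≈ 14.82 orders per year

Annual demand D = 465 × 52 = 24,180.
Holding cost H = 0.14 × €16.60 = €2.3240 per unit per year.
Q* = √(2DS/H) = √(2 × 24,180 × 128 / 2.324) ≈ 1632.04.
Orders per year = D / Q* = 24,180 / 1632.04 ≈ 14.816.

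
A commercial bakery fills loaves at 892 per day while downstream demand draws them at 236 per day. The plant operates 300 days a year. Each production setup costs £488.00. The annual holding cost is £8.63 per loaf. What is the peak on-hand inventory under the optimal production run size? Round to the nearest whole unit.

Annual demand D = 236 × 300 = 70,800.
Production build-up factor (1 − d/p) = 1 − 236/892 = 0.7354.
Q* = √(2DS / (H(1 − d/p))) = √(2 × 70,800 × 488 / (8.63 × 0.7354)).
= √(69,100,800 / 6.3467) ≈ 3299.641.
Maximum inventory = Q*(1 − d/p) = 3299.641 × 0.7354 ≈ 2426.642.

I_max ≈ 2,427 loaves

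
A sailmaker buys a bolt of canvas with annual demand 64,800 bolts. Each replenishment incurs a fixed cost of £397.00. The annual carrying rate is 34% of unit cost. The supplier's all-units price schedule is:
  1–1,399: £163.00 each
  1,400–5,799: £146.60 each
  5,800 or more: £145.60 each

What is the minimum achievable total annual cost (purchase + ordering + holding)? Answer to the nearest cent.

TC* ≈ £9,552,946.23

Holding cost per unit per year at price C is H = 0.34·C.
Candidates are each tier's EOQ (if it falls in that tier) and each price-break quantity.
EOQ at £163.00 = 963.5 (feasible in tier 1): TC = 64,800×£163.00 + (64,800/963.5)×397 + (963.5/2)×0.34×£163.00 = £10,615,798.74.
EOQ at £146.60 = 1016.0 < 1400, so use break Q=1400: TC = 64,800×£146.60 + (64,800/1400.0)×397 + (1400.0/2)×0.34×£146.60 = £9,552,946.23.
EOQ at £145.60 = 1019.5 < 5800, so use break Q=5800: TC = 64,800×£145.60 + (64,800/5800.0)×397 + (5800.0/2)×0.34×£145.60 = £9,582,877.05.
Lowest total cost among the candidates is at Q = 1400.0.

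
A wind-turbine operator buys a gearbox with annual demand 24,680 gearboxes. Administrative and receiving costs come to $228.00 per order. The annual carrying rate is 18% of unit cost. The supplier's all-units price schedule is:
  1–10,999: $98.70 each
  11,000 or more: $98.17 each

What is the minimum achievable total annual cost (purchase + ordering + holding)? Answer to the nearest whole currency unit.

Holding cost per unit per year at price C is H = 0.18·C.
For each price level, check whether its EOQ is feasible; otherwise the best quantity at that price is the breakpoint.
EOQ at $98.70 = 795.9 (feasible in tier 1): TC = 24,680×$98.70 + (24,680/795.9)×228 + (795.9/2)×0.18×$98.70 = $2,450,056.01.
EOQ at $98.17 = 798.0 < 11000, so use break Q=11000: TC = 24,680×$98.17 + (24,680/11000.0)×228 + (11000.0/2)×0.18×$98.17 = $2,520,535.45.
Lowest total cost among the candidates is at Q = 795.9.

TC* ≈ $2,450,056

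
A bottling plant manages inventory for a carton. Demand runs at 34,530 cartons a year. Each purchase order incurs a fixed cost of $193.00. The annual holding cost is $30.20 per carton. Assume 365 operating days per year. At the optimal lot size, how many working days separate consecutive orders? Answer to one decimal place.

The optimal lot size = √(2DS/H) = √(2 × 34,530 × 193 / 30.2) ≈ 664.34.
Cycle time = Q*/D × 365 = 664.34 / 34,530 × 365 ≈ 7.022 days.

T ≈ 7.0 days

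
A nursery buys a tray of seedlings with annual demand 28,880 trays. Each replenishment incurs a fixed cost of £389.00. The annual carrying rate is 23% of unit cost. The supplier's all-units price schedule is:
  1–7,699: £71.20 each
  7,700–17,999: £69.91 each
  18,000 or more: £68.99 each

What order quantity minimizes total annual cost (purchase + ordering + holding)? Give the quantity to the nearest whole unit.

Holding cost per unit per year at price C is H = 0.23·C.
Candidates are each tier's EOQ (if it falls in that tier) and each price-break quantity.
EOQ at £71.20 = 1171.3 (feasible in tier 1): TC = 28,880×£71.20 + (28,880/1171.3)×389 + (1171.3/2)×0.23×£71.20 = £2,075,437.93.
EOQ at £69.91 = 1182.1 < 7700, so use break Q=7700: TC = 28,880×£69.91 + (28,880/7700.0)×389 + (7700.0/2)×0.23×£69.91 = £2,082,365.11.
EOQ at £68.99 = 1190.0 < 18000, so use break Q=18000: TC = 28,880×£68.99 + (28,880/18000.0)×389 + (18000.0/2)×0.23×£68.99 = £2,135,864.63.
Lowest total cost is £2,075,437.93 at Q = 1171.3.

Q* ≈ 1,171 trays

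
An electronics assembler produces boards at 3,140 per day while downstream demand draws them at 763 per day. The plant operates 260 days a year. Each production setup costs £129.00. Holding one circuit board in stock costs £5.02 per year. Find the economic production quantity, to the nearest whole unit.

Q* ≈ 3,670 boards

Annual demand D = 763 × 260 = 198,380.
Production build-up factor (1 − d/p) = 1 − 763/3,140 = 0.7570.
Q* = √(2DS / (H(1 − d/p))) = √(2 × 198,380 × 129 / (5.02 × 0.7570)).
= √(51,182,040 / 3.8002) ≈ 3669.925.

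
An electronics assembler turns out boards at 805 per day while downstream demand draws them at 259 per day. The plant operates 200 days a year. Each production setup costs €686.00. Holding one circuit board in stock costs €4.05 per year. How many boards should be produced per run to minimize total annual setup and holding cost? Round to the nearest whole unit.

Annual demand D = 259 × 200 = 51,800.
Production build-up factor (1 − d/p) = 1 − 259/805 = 0.6783.
Q* = √(2DS / (H(1 − d/p))) = √(2 × 51,800 × 686 / (4.05 × 0.6783)).
= √(71,069,600 / 2.747) ≈ 5086.465.

Q* ≈ 5,086 boards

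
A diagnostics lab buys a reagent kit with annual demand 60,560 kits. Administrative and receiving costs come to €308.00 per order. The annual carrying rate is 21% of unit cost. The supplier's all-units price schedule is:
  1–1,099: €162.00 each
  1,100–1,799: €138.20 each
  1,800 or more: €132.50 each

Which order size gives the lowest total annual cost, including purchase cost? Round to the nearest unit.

Q* ≈ 1,800 kits

Holding cost per unit per year at price C is H = 0.21·C.
Candidates are each tier's EOQ (if it falls in that tier) and each price-break quantity.
EOQ at €162.00 = 1047.2 (feasible in tier 1): TC = 60,560×€162.00 + (60,560/1047.2)×308 + (1047.2/2)×0.21×€162.00 = €9,846,344.64.
EOQ at €138.20 = 1133.8 (feasible in tier 2): TC = 60,560×€138.20 + (60,560/1133.8)×308 + (1133.8/2)×0.21×€138.20 = €8,402,295.87.
EOQ at €132.50 = 1157.9 < 1800, so use break Q=1800: TC = 60,560×€132.50 + (60,560/1800.0)×308 + (1800.0/2)×0.21×€132.50 = €8,059,604.99.
Lowest total cost is €8,059,604.99 at Q = 1800.0.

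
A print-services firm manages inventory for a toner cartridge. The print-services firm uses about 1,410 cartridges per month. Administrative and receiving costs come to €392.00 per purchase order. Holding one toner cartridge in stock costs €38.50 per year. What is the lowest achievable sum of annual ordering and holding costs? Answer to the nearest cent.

Annual demand D = 1,410 × 12 = 16,920.
The optimal lot size = √(2DS/H) = √(2 × 16,920 × 392 / 38.5) ≈ 586.99.
At Q*, ordering cost (D/Q*)S equals holding cost (Q*/2)H, each = √(DSH/2).
Minimum total = √(2DSH) = √(2 × 16,920 × 392 × 38.5) ≈ 22598.966.

TC* ≈ €22,598.97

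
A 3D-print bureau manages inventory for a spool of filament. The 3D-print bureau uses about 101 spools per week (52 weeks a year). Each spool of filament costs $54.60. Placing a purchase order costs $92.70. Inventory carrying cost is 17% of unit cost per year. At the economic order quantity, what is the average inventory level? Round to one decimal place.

Annual demand D = 101 × 52 = 5,252.
Holding cost H = 0.17 × $54.60 = $9.2820 per unit per year.
Q* = √(2DS/H) = √(2 × 5,252 × 92.7 / 9.282) ≈ 323.89.
Average inventory = Q*/2 ≈ 323.89 / 2 = 161.945.

Average inventory ≈ 161.9 spools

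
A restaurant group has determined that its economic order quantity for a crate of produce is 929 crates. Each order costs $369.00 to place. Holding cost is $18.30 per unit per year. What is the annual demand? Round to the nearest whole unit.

D ≈ 21,401 crates per year

Invert the EOQ relation Q*² = 2DS/H.
From Q* = √(2DS/H): D = Q*²H / (2S) = 929² × 18.3 / (2 × 369) = 21400.610.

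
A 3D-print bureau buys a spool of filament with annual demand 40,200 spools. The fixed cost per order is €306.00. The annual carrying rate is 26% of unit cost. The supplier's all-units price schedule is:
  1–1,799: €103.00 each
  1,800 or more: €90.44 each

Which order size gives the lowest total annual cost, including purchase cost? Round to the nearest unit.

Q* ≈ 1,800 spools

Holding cost per unit per year at price C is H = 0.26·C.
For each price level, check whether its EOQ is feasible; otherwise the best quantity at that price is the breakpoint.
EOQ at €103.00 = 958.5 (feasible in tier 1): TC = 40,200×€103.00 + (40,200/958.5)×306 + (958.5/2)×0.26×€103.00 = €4,166,268.12.
EOQ at €90.44 = 1022.9 < 1800, so use break Q=1800: TC = 40,200×€90.44 + (40,200/1800.0)×306 + (1800.0/2)×0.26×€90.44 = €3,663,684.96.
Lowest total cost is €3,663,684.96 at Q = 1800.0.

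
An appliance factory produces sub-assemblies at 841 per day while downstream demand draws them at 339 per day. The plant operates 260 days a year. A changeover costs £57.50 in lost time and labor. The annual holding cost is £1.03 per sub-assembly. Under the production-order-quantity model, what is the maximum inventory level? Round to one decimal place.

Annual demand D = 339 × 260 = 88,140.
Production build-up factor (1 − d/p) = 1 − 339/841 = 0.5969.
Q* = √(2DS / (H(1 − d/p))) = √(2 × 88,140 × 57.5 / (1.03 × 0.5969)).
= √(10,136,100 / 0.6148) ≈ 4060.345.
Maximum inventory = Q*(1 − d/p) = 4060.345 × 0.5969 ≈ 2423.654.

I_max ≈ 2,423.7 sub-assemblies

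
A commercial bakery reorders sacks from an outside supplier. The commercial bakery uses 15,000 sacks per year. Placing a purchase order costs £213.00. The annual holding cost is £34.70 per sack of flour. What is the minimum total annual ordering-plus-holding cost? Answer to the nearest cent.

TC* ≈ £14,890.70

EOQ = √(2DS/H) = √(2 × 15,000 × 213 / 34.7) ≈ 429.13.
At the optimum the two cost components are equal, so total cost = 2·(Q*/2)H = Q*·H.
Minimum total = √(2DSH) = √(2 × 15,000 × 213 × 34.7) ≈ 14890.702.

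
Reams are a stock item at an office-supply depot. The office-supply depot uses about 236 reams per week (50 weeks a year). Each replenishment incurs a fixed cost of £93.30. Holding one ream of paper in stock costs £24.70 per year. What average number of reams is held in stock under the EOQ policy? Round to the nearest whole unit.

Average inventory ≈ 149 reams

Annual demand D = 236 × 50 = 11,800.
EOQ = √(2DS/H) = √(2 × 11,800 × 93.3 / 24.7) ≈ 298.57.
Average inventory = Q*/2 ≈ 298.57 / 2 = 149.286.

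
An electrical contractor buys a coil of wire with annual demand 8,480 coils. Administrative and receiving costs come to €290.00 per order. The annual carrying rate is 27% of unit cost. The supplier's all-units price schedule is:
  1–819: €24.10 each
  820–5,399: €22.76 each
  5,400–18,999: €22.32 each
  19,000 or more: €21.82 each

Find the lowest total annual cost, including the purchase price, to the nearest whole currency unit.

Holding cost per unit per year at price C is H = 0.27·C.
Candidates are each tier's EOQ (if it falls in that tier) and each price-break quantity.
Tier 1 (€24.10): EOQ = 869.4 exceeds tier's upper bound 819, so this tier is dominated.
EOQ at €22.76 = 894.6 (feasible in tier 2): TC = 8,480×€22.76 + (8,480/894.6)×290 + (894.6/2)×0.27×€22.76 = €198,502.49.
EOQ at €22.32 = 903.4 < 5400, so use break Q=5400: TC = 8,480×€22.32 + (8,480/5400.0)×290 + (5400.0/2)×0.27×€22.32 = €206,000.29.
EOQ at €21.82 = 913.7 < 19000, so use break Q=19000: TC = 8,480×€21.82 + (8,480/19000.0)×290 + (19000.0/2)×0.27×€21.82 = €241,131.33.
Lowest total cost among the candidates is at Q = 894.6.

TC* ≈ €198,502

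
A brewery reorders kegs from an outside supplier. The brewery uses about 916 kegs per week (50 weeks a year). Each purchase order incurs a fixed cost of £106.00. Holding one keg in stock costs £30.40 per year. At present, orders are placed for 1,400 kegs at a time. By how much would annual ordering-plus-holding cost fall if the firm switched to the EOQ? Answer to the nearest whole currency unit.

Annual demand D = 916 × 50 = 45,800.
EOQ = √(2DS/H) = √(2 × 45,800 × 106 / 30.4) ≈ 565.15.
Cost at Q* = (D/Q*)S + (Q*/2)H = √(2DSH) ≈ £17,180.57.
Cost at Q = 1,400: (45,800/1,400)×106 + (1,400/2)×30.4 = £3,467.71 + £21,280.00 = £24,747.71.
Excess = £24,747.71 − £17,180.57 = £7,567.15.

Extra cost ≈ £7,567 per year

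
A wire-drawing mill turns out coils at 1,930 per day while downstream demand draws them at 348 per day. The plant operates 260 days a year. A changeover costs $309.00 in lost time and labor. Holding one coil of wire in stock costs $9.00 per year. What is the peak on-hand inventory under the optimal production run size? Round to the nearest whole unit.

I_max ≈ 2,257 coils

Annual demand D = 348 × 260 = 90,480.
Production build-up factor (1 − d/p) = 1 − 348/1,930 = 0.8197.
Q* = √(2DS / (H(1 − d/p))) = √(2 × 90,480 × 309 / (9 × 0.8197)).
= √(55,916,640 / 7.3772) ≈ 2753.117.
Maximum inventory = Q*(1 − d/p) = 2753.117 × 0.8197 ≈ 2256.700.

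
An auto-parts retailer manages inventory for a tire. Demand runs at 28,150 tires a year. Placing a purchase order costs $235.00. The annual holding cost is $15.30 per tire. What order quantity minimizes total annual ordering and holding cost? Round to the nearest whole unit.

Q* ≈ 930 tires

EOQ = √(2DS / H) = √(2 × 28,150 × 235 / 15.3).
= √(13,230,500 / 15.3) = √864,738.5621 ≈ 929.913.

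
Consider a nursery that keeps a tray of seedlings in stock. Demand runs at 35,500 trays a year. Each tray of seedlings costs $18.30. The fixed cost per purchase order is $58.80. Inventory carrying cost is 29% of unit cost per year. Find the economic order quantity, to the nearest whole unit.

Q* ≈ 887 trays

Holding cost H = 0.29 × $18.30 = $5.3070 per unit per year.
EOQ = √(2DS / H) = √(2 × 35,500 × 58.8 / 5.307).
= √(4,174,800 / 5.307) = √786,659.1295 ≈ 886.938.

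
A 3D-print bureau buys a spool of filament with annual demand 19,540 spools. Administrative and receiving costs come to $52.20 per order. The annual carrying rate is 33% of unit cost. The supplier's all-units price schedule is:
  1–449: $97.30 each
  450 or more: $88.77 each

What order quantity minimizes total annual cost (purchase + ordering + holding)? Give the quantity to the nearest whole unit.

Q* ≈ 450 spools

Holding cost per unit per year at price C is H = 0.33·C.
For each price level, check whether its EOQ is feasible; otherwise the best quantity at that price is the breakpoint.
EOQ at $97.30 = 252.1 (feasible in tier 1): TC = 19,540×$97.30 + (19,540/252.1)×52.2 + (252.1/2)×0.33×$97.30 = $1,909,335.31.
EOQ at $88.77 = 263.9 < 450, so use break Q=450: TC = 19,540×$88.77 + (19,540/450.0)×52.2 + (450.0/2)×0.33×$88.77 = $1,743,423.61.
Lowest total cost is $1,743,423.61 at Q = 450.0.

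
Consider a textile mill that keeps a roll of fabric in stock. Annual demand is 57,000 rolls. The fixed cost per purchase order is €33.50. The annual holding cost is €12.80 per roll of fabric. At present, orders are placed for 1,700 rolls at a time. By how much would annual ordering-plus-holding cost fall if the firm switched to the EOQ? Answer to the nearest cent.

EOQ = √(2DS/H) = √(2 × 57,000 × 33.5 / 12.8) ≈ 546.22.
Cost at Q* = (D/Q*)S + (Q*/2)H = √(2DSH) ≈ €6,991.65.
Cost at Q = 1,700: (57,000/1,700)×33.5 + (1,700/2)×12.8 = €1,123.24 + €10,880.00 = €12,003.24.
Excess = €12,003.24 − €6,991.65 = €5,011.58.

Extra cost ≈ €5,011.58 per year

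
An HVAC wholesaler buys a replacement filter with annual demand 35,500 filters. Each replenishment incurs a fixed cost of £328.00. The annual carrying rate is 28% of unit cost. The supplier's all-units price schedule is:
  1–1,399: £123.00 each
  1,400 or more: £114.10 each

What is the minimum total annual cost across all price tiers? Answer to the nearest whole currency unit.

TC* ≈ £4,081,231

Holding cost per unit per year at price C is H = 0.28·C.
Candidates are each tier's EOQ (if it falls in that tier) and each price-break quantity.
EOQ at £123.00 = 822.3 (feasible in tier 1): TC = 35,500×£123.00 + (35,500/822.3)×328 + (822.3/2)×0.28×£123.00 = £4,394,820.29.
EOQ at £114.10 = 853.8 < 1400, so use break Q=1400: TC = 35,500×£114.10 + (35,500/1400.0)×328 + (1400.0/2)×0.28×£114.10 = £4,081,230.74.
Lowest total cost among the candidates is at Q = 1400.0.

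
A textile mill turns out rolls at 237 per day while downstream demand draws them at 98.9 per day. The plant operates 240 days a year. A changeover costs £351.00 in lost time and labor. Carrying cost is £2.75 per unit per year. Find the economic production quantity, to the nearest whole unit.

Annual demand D = 98.9 × 240 = 23,736.
Production build-up factor (1 − d/p) = 1 − 98.9/237 = 0.5827.
Q* = √(2DS / (H(1 − d/p))) = √(2 × 23,736 × 351 / (2.75 × 0.5827)).
= √(16,662,672 / 1.6024) ≈ 3224.655.

Q* ≈ 3,225 rolls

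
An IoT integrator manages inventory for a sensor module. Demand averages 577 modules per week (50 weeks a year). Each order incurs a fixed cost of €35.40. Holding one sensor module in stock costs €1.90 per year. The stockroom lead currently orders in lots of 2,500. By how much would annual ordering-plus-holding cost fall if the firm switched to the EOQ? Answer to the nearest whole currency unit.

Annual demand D = 577 × 50 = 28,850.
EOQ = √(2DS/H) = √(2 × 28,850 × 35.4 / 1.9) ≈ 1036.84.
Cost at Q* = (D/Q*)S + (Q*/2)H = √(2DSH) ≈ €1,970.00.
Cost at Q = 2,500: (28,850/2,500)×35.4 + (2,500/2)×1.9 = €408.52 + €2,375.00 = €2,783.52.
Excess = €2,783.52 − €1,970.00 = €813.52.

Extra cost ≈ €814 per year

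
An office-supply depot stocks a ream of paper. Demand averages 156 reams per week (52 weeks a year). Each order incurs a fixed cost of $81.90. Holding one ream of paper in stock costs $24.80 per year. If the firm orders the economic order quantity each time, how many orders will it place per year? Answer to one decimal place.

Annual demand D = 156 × 52 = 8,112.
EOQ = √(2DS/H) = √(2 × 8,112 × 81.9 / 24.8) ≈ 231.47.
Orders per year = D / Q* = 8,112 / 231.47 ≈ 35.046.

N ≈ 35.0 orders per year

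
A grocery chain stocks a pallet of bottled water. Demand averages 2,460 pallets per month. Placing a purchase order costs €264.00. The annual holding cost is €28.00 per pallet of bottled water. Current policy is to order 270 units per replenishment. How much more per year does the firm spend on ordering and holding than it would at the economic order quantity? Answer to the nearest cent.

Annual demand D = 2,460 × 12 = 29,520.
EOQ = √(2DS/H) = √(2 × 29,520 × 264 / 28) ≈ 746.10.
Cost at Q* = (D/Q*)S + (Q*/2)H = √(2DSH) ≈ €20,890.76.
Cost at Q = 270: (29,520/270)×264 + (270/2)×28 = €28,864.00 + €3,780.00 = €32,644.00.
Excess = €32,644.00 − €20,890.76 = €11,753.24.

Extra cost ≈ €11,753.24 per year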